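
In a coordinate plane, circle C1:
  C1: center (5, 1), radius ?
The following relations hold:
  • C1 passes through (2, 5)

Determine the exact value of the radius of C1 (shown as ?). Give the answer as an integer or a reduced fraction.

5

1. [C1∋P]  r_C1² − 25 = 0  ⇒  r_C1 = 5 (r>0 drops 1)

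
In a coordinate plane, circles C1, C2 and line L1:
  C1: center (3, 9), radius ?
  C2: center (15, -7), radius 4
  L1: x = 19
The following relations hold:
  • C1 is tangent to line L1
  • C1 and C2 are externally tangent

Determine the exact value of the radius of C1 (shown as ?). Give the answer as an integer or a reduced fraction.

16

1. [C1‖L1]  r_C1² − 256 = 0  ⇒  r_C1 = 16 (r>0 drops 1)
2. [ext C1·C2]  r_C1² + 8r_C1 − 384 = 0  ⇒  r_C1 = 16 (r>0 drops 1)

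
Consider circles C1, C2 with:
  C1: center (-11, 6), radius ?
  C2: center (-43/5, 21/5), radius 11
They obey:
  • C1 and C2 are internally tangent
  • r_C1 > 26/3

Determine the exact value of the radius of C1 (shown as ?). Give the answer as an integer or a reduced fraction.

14

1. [int C1,C2]  r_C1² − 22r_C1 + 112 = 0  ⇒  r_C1 = 8 or 14
2. given r_C1 > 26/3: keep 14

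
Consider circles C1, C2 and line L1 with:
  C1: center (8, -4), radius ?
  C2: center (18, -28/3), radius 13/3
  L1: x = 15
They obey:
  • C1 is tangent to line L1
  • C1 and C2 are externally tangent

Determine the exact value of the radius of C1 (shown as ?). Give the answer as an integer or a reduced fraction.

1. [C1‖L1]  r_C1² − 49 = 0  ⇒  r_C1 = 7 (r>0 drops 1)
2. [ext C1·C2]  r_C1² + (26/3)r_C1 − 329/3 = 0  ⇒  r_C1 = 7 (r>0 drops 1)

7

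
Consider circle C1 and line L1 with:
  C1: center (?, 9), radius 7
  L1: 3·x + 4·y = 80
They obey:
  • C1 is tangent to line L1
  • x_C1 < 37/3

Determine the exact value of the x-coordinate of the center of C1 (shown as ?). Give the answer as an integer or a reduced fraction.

1. [C1‖L1]  x_C1² − (88/3)x_C1 + 79 = 0  ⇒  x_C1 = 3 or 79/3
2. given x_C1 < 37/3: keep 3

3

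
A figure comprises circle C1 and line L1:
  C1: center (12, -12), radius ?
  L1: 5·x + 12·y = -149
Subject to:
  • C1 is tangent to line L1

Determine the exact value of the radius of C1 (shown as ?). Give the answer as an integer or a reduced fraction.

1. [C1‖L1]  r_C1² − 25 = 0  ⇒  r_C1 = 5 (r>0 drops 1)

5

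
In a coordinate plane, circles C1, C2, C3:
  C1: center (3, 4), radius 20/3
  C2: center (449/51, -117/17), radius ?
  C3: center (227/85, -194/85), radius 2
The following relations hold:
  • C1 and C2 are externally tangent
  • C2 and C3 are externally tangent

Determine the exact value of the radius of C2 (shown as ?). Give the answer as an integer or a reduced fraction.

1. [ext C1·C2]  r_C2² + (40/3)r_C2 − 323/3 = 0  ⇒  r_C2 = 17/3 (r>0 drops 1)
2. [ext C2·C3]  r_C2² + 4r_C2 − 493/9 = 0  ⇒  r_C2 = 17/3 (r>0 drops 1)

17/3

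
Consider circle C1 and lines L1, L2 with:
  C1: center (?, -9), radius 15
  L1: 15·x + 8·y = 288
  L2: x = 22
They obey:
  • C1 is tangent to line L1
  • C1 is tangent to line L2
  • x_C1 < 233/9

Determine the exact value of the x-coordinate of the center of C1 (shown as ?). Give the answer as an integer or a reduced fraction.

7

1. [C1‖L1]  x_C1² − 48x_C1 + 287 = 0  ⇒  x_C1 = 7 or 41
2. [C1‖L2]  x_C1² − 44x_C1 + 259 = 0  ⇒  x_C1 = 7 or 37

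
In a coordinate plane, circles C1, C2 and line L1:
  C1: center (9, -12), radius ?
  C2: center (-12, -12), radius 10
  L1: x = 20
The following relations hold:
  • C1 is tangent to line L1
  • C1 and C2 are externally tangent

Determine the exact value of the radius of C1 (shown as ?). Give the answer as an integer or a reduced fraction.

11

1. [C1‖L1]  r_C1² − 121 = 0  ⇒  r_C1 = 11 (r>0 drops 1)
2. [ext C1·C2]  r_C1² + 20r_C1 − 341 = 0  ⇒  r_C1 = 11 (r>0 drops 1)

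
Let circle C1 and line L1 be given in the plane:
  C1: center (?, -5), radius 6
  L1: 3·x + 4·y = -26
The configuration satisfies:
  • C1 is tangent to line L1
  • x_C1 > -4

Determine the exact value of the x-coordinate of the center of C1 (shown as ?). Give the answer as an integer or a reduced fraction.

8

1. [C1‖L1]  x_C1² + 4x_C1 − 96 = 0  ⇒  x_C1 = -12 or 8
2. given x_C1 > -4: keep 8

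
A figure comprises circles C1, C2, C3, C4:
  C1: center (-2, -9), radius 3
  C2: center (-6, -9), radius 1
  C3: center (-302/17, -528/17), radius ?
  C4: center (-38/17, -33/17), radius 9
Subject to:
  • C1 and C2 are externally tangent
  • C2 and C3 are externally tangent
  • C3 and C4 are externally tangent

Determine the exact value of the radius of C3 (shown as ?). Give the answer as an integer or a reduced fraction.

24

1. [ext C2·C3]  r_C3² + 2r_C3 − 624 = 0  ⇒  r_C3 = 24 (r>0 drops 1)
2. [ext C3·C4]  r_C3² + 18r_C3 − 1008 = 0  ⇒  r_C3 = 24 (r>0 drops 1)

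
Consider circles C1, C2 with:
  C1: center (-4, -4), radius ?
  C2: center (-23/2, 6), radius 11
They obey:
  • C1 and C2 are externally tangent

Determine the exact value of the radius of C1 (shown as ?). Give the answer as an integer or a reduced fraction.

3/2

1. [ext C1·C2]  r_C1² + 22r_C1 − 141/4 = 0  ⇒  r_C1 = 3/2 (r>0 drops 1)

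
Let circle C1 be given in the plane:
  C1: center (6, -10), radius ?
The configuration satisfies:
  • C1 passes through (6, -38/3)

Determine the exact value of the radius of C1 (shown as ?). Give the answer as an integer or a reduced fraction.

8/3

1. [C1∋P]  r_C1² − 64/9 = 0  ⇒  r_C1 = 8/3 (r>0 drops 1)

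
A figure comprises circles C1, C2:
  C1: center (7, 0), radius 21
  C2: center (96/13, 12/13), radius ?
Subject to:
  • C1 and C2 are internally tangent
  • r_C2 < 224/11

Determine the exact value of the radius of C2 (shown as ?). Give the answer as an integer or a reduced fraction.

1. [int C1,C2]  r_C2² − 42r_C2 + 440 = 0  ⇒  r_C2 = 20 or 22
2. given r_C2 < 224/11: keep 20

20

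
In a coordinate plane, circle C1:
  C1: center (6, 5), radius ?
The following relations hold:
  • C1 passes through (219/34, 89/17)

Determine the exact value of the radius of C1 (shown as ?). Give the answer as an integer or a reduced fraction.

1. [C1∋P]  r_C1² − 1/4 = 0  ⇒  r_C1 = 1/2 (r>0 drops 1)

1/2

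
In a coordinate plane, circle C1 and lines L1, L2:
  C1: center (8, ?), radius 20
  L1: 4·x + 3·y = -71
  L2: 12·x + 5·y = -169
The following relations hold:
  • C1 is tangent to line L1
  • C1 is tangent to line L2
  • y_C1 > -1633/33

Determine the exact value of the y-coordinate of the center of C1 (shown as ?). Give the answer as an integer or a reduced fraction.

-1

1. [C1‖L1]  y_C1² + (206/3)y_C1 + 203/3 = 0  ⇒  y_C1 = -203/3 or -1
2. [C1‖L2]  y_C1² + 106y_C1 + 105 = 0  ⇒  y_C1 = -105 or -1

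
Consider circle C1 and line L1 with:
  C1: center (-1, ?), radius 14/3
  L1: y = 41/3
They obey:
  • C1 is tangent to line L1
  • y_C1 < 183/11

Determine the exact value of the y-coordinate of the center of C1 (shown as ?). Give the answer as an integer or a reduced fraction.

1. [C1‖L1]  y_C1² − (82/3)y_C1 + 165 = 0  ⇒  y_C1 = 9 or 55/3
2. given y_C1 < 183/11: keep 9

9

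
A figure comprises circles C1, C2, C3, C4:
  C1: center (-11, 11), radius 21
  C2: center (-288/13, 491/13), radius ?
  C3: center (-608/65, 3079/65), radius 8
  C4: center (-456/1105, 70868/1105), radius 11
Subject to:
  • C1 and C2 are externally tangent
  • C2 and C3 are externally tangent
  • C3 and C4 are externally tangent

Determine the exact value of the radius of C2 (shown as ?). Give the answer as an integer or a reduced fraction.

1. [ext C1·C2]  r_C2² + 42r_C2 − 400 = 0  ⇒  r_C2 = 8 (r>0 drops 1)
2. [ext C2·C3]  r_C2² + 16r_C2 − 192 = 0  ⇒  r_C2 = 8 (r>0 drops 1)

8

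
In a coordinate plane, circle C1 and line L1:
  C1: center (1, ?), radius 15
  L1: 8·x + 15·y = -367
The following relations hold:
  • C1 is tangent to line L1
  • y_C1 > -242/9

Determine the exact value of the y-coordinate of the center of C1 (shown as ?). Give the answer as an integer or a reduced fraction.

-8

1. [C1‖L1]  y_C1² + 50y_C1 + 336 = 0  ⇒  y_C1 = -42 or -8
2. given y_C1 > -242/9: keep -8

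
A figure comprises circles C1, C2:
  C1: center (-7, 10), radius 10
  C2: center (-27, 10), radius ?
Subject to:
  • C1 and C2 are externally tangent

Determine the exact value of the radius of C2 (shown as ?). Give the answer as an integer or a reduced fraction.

1. [ext C1·C2]  r_C2² + 20r_C2 − 300 = 0  ⇒  r_C2 = 10 (r>0 drops 1)

10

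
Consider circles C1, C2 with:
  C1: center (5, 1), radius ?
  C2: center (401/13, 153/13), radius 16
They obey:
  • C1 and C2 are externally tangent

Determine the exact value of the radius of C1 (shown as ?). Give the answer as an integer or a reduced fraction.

1. [ext C1·C2]  r_C1² + 32r_C1 − 528 = 0  ⇒  r_C1 = 12 (r>0 drops 1)

12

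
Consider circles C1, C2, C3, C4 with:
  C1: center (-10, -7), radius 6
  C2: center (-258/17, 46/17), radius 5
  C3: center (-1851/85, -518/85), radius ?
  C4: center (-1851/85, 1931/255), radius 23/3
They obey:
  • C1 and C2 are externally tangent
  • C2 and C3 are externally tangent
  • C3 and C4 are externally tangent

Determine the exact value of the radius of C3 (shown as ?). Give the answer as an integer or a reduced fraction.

1. [ext C2·C3]  r_C3² + 10r_C3 − 96 = 0  ⇒  r_C3 = 6 (r>0 drops 1)
2. [ext C3·C4]  r_C3² + (46/3)r_C3 − 128 = 0  ⇒  r_C3 = 6 (r>0 drops 1)

6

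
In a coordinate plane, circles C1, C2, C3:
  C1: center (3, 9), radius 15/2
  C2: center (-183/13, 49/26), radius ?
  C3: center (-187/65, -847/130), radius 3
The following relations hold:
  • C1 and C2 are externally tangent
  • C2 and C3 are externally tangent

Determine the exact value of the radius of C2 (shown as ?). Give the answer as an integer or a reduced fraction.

1. [ext C1·C2]  r_C2² + 15r_C2 − 286 = 0  ⇒  r_C2 = 11 (r>0 drops 1)
2. [ext C2·C3]  r_C2² + 6r_C2 − 187 = 0  ⇒  r_C2 = 11 (r>0 drops 1)

11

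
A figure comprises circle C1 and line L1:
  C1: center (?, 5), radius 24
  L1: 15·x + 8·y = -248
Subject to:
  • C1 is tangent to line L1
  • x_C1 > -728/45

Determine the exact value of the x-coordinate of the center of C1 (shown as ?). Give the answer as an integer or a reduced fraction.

1. [C1‖L1]  x_C1² + (192/5)x_C1 − 1856/5 = 0  ⇒  x_C1 = -232/5 or 8
2. given x_C1 > -728/45: keep 8

8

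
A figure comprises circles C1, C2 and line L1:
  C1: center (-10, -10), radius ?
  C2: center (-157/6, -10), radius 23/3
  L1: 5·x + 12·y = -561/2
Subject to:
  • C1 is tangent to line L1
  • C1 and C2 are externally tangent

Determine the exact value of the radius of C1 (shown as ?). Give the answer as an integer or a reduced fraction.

1. [C1‖L1]  r_C1² − 289/4 = 0  ⇒  r_C1 = 17/2 (r>0 drops 1)
2. [ext C1·C2]  r_C1² + (46/3)r_C1 − 2431/12 = 0  ⇒  r_C1 = 17/2 (r>0 drops 1)

17/2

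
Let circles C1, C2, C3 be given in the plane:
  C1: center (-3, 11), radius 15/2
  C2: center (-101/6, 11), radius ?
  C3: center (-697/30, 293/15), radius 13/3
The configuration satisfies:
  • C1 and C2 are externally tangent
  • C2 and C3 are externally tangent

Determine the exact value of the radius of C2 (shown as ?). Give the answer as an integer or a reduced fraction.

19/3

1. [ext C1·C2]  r_C2² + 15r_C2 − 1216/9 = 0  ⇒  r_C2 = 19/3 (r>0 drops 1)
2. [ext C2·C3]  r_C2² + (26/3)r_C2 − 95 = 0  ⇒  r_C2 = 19/3 (r>0 drops 1)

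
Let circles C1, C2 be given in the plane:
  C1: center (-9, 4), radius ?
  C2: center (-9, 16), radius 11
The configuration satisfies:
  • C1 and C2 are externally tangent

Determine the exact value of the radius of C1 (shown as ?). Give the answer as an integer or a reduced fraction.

1. [ext C1·C2]  r_C1² + 22r_C1 − 23 = 0  ⇒  r_C1 = 1 (r>0 drops 1)

1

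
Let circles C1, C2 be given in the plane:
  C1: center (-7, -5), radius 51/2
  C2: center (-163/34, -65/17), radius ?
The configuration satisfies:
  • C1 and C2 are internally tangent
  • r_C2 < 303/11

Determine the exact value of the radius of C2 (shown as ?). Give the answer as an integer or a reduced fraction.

1. [int C1,C2]  r_C2² − 51r_C2 + 644 = 0  ⇒  r_C2 = 23 or 28
2. given r_C2 < 303/11: keep 23

23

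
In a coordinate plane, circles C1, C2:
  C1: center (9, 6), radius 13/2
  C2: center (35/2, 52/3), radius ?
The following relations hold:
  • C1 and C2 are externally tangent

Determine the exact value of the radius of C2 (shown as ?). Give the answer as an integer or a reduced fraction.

1. [ext C1·C2]  r_C2² + 13r_C2 − 1426/9 = 0  ⇒  r_C2 = 23/3 (r>0 drops 1)

23/3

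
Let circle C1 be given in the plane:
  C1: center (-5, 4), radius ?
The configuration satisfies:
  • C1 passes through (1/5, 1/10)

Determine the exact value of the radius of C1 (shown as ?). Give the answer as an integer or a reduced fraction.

13/2

1. [C1∋P]  r_C1² − 169/4 = 0  ⇒  r_C1 = 13/2 (r>0 drops 1)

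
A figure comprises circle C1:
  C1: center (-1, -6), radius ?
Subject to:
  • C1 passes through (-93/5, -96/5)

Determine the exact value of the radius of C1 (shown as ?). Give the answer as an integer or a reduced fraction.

1. [C1∋P]  r_C1² − 484 = 0  ⇒  r_C1 = 22 (r>0 drops 1)

22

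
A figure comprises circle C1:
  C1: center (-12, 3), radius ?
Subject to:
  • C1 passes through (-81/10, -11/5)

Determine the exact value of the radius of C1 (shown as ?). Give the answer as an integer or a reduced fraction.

13/2

1. [C1∋P]  r_C1² − 169/4 = 0  ⇒  r_C1 = 13/2 (r>0 drops 1)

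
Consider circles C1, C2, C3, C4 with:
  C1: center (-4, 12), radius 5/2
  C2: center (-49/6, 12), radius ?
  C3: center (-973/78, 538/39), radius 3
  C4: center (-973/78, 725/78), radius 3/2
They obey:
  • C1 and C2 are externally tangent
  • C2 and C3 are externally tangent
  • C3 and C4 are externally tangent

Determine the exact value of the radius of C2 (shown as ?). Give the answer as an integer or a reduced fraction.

5/3

1. [ext C1·C2]  r_C2² + 5r_C2 − 100/9 = 0  ⇒  r_C2 = 5/3 (r>0 drops 1)
2. [ext C2·C3]  r_C2² + 6r_C2 − 115/9 = 0  ⇒  r_C2 = 5/3 (r>0 drops 1)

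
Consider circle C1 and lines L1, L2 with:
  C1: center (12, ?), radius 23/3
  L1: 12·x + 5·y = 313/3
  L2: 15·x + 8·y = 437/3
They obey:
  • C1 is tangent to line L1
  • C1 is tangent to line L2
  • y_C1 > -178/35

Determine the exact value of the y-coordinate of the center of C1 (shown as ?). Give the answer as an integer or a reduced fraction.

1. [C1‖L1]  y_C1² + (238/15)y_C1 − 1672/5 = 0  ⇒  y_C1 = -418/15 or 12
2. [C1‖L2]  y_C1² + (103/12)y_C1 − 247 = 0  ⇒  y_C1 = -247/12 or 12

12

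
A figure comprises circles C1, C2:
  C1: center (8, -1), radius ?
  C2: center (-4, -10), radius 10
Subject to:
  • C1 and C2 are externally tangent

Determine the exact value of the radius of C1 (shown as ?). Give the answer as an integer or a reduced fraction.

1. [ext C1·C2]  r_C1² + 20r_C1 − 125 = 0  ⇒  r_C1 = 5 (r>0 drops 1)

5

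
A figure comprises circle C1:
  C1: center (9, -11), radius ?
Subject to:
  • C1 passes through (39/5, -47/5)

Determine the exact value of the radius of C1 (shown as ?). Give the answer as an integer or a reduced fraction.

1. [C1∋P]  r_C1² − 4 = 0  ⇒  r_C1 = 2 (r>0 drops 1)

2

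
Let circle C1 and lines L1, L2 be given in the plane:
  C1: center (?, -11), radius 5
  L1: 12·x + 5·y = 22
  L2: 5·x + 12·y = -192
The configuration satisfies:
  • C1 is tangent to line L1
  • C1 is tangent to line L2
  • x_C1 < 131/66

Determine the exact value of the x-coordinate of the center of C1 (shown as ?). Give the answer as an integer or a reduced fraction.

1. [C1‖L1]  x_C1² − (77/6)x_C1 + 71/6 = 0  ⇒  x_C1 = 1 or 71/6
2. [C1‖L2]  x_C1² + 24x_C1 − 25 = 0  ⇒  x_C1 = -25 or 1

1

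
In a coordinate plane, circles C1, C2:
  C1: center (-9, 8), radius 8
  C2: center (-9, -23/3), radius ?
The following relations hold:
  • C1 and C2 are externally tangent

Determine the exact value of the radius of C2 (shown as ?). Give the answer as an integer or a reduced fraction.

23/3

1. [ext C1·C2]  r_C2² + 16r_C2 − 1633/9 = 0  ⇒  r_C2 = 23/3 (r>0 drops 1)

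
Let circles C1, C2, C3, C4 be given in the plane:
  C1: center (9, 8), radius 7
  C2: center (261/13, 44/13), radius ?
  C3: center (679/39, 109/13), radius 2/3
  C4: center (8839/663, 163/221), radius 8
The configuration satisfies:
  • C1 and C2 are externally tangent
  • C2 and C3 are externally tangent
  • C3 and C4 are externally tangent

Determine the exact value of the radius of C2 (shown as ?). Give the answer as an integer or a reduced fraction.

5

1. [ext C1·C2]  r_C2² + 14r_C2 − 95 = 0  ⇒  r_C2 = 5 (r>0 drops 1)
2. [ext C2·C3]  r_C2² + (4/3)r_C2 − 95/3 = 0  ⇒  r_C2 = 5 (r>0 drops 1)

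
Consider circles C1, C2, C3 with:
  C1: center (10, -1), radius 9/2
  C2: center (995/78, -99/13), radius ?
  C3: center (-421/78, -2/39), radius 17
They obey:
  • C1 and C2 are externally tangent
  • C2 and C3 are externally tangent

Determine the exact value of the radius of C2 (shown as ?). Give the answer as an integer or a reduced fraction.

1. [ext C1·C2]  r_C2² + 9r_C2 − 280/9 = 0  ⇒  r_C2 = 8/3 (r>0 drops 1)
2. [ext C2·C3]  r_C2² + 34r_C2 − 880/9 = 0  ⇒  r_C2 = 8/3 (r>0 drops 1)

8/3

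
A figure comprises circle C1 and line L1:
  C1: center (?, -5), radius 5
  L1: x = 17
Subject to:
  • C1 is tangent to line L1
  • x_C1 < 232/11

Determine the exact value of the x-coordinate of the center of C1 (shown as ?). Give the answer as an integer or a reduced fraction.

1. [C1‖L1]  x_C1² − 34x_C1 + 264 = 0  ⇒  x_C1 = 12 or 22
2. given x_C1 < 232/11: keep 12

12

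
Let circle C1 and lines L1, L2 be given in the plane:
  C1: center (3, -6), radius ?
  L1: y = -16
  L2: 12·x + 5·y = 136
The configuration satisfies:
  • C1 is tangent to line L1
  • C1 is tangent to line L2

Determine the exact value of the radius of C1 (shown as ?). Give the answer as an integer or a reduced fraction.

10

1. [C1‖L1]  r_C1² − 100 = 0  ⇒  r_C1 = 10 (r>0 drops 1)
2. [C1‖L2]  r_C1² − 100 = 0  ⇒  r_C1 = 10 (r>0 drops 1)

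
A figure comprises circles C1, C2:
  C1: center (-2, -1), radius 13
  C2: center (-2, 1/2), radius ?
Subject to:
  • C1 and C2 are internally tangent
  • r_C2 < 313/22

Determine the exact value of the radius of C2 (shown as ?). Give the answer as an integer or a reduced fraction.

1. [int C1,C2]  r_C2² − 26r_C2 + 667/4 = 0  ⇒  r_C2 = 23/2 or 29/2
2. given r_C2 < 313/22: keep 23/2

23/2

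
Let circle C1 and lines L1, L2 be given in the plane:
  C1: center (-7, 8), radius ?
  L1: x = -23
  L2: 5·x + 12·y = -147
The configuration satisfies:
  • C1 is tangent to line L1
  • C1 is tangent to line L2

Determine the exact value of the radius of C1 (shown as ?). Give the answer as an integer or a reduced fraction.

16

1. [C1‖L1]  r_C1² − 256 = 0  ⇒  r_C1 = 16 (r>0 drops 1)
2. [C1‖L2]  r_C1² − 256 = 0  ⇒  r_C1 = 16 (r>0 drops 1)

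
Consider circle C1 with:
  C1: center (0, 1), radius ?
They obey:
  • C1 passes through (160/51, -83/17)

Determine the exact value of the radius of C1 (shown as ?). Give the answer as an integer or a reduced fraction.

1. [C1∋P]  r_C1² − 400/9 = 0  ⇒  r_C1 = 20/3 (r>0 drops 1)

20/3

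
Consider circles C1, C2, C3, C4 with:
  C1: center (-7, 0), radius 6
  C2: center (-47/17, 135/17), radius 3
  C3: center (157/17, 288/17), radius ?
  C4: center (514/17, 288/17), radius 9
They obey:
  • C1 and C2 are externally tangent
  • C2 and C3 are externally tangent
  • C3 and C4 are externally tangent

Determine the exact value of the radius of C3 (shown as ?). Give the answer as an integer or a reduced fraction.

12

1. [ext C2·C3]  r_C3² + 6r_C3 − 216 = 0  ⇒  r_C3 = 12 (r>0 drops 1)
2. [ext C3·C4]  r_C3² + 18r_C3 − 360 = 0  ⇒  r_C3 = 12 (r>0 drops 1)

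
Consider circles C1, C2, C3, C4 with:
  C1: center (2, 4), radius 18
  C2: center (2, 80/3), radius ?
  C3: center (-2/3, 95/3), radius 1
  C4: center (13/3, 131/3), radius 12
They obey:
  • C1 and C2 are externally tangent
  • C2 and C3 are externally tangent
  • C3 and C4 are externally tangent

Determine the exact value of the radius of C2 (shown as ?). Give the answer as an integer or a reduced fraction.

14/3

1. [ext C1·C2]  r_C2² + 36r_C2 − 1708/9 = 0  ⇒  r_C2 = 14/3 (r>0 drops 1)
2. [ext C2·C3]  r_C2² + 2r_C2 − 280/9 = 0  ⇒  r_C2 = 14/3 (r>0 drops 1)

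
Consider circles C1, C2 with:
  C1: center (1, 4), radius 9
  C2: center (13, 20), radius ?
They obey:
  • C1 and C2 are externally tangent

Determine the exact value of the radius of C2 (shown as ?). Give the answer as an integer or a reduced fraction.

1. [ext C1·C2]  r_C2² + 18r_C2 − 319 = 0  ⇒  r_C2 = 11 (r>0 drops 1)

11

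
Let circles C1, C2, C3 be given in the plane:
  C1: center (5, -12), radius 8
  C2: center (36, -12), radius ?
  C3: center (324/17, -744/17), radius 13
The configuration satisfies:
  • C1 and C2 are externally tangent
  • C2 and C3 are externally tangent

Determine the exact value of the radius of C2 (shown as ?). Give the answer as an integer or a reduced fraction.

23

1. [ext C1·C2]  r_C2² + 16r_C2 − 897 = 0  ⇒  r_C2 = 23 (r>0 drops 1)
2. [ext C2·C3]  r_C2² + 26r_C2 − 1127 = 0  ⇒  r_C2 = 23 (r>0 drops 1)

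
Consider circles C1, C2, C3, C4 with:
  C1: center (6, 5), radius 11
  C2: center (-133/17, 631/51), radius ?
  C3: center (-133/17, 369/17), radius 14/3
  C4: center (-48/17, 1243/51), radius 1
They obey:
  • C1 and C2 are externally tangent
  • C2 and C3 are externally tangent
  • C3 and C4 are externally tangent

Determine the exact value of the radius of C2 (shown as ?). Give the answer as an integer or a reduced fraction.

1. [ext C1·C2]  r_C2² + 22r_C2 − 1120/9 = 0  ⇒  r_C2 = 14/3 (r>0 drops 1)
2. [ext C2·C3]  r_C2² + (28/3)r_C2 − 196/3 = 0  ⇒  r_C2 = 14/3 (r>0 drops 1)

14/3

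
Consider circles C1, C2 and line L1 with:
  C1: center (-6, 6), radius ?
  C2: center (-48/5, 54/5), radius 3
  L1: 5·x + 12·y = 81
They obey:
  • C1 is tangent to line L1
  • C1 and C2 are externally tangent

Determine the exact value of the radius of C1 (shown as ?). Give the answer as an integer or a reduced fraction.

1. [C1‖L1]  r_C1² − 9 = 0  ⇒  r_C1 = 3 (r>0 drops 1)
2. [ext C1·C2]  r_C1² + 6r_C1 − 27 = 0  ⇒  r_C1 = 3 (r>0 drops 1)

3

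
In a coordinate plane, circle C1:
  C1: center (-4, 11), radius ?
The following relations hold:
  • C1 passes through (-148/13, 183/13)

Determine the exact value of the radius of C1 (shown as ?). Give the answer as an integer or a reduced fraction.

8

1. [C1∋P]  r_C1² − 64 = 0  ⇒  r_C1 = 8 (r>0 drops 1)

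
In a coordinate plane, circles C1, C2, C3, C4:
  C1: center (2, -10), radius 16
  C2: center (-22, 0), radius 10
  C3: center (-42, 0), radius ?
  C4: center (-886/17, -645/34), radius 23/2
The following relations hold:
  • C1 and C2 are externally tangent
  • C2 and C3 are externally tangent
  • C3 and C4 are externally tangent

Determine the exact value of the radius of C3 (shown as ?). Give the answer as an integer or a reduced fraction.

10

1. [ext C2·C3]  r_C3² + 20r_C3 − 300 = 0  ⇒  r_C3 = 10 (r>0 drops 1)
2. [ext C3·C4]  r_C3² + 23r_C3 − 330 = 0  ⇒  r_C3 = 10 (r>0 drops 1)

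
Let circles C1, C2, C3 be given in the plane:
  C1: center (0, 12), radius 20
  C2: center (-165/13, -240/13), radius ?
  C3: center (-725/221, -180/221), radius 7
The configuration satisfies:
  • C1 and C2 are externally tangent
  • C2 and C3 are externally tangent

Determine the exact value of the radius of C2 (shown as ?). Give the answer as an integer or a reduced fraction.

1. [ext C1·C2]  r_C2² + 40r_C2 − 689 = 0  ⇒  r_C2 = 13 (r>0 drops 1)
2. [ext C2·C3]  r_C2² + 14r_C2 − 351 = 0  ⇒  r_C2 = 13 (r>0 drops 1)

13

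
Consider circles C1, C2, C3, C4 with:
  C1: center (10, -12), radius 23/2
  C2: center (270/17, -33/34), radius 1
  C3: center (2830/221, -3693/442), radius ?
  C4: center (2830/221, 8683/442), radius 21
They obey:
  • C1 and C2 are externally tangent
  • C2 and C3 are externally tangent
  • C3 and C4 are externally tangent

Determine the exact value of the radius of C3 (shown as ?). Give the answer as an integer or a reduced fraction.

7

1. [ext C2·C3]  r_C3² + 2r_C3 − 63 = 0  ⇒  r_C3 = 7 (r>0 drops 1)
2. [ext C3·C4]  r_C3² + 42r_C3 − 343 = 0  ⇒  r_C3 = 7 (r>0 drops 1)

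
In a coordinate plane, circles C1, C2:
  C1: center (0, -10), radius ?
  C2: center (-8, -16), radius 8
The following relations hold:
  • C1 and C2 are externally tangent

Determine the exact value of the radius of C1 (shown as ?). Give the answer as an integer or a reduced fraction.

2

1. [ext C1·C2]  r_C1² + 16r_C1 − 36 = 0  ⇒  r_C1 = 2 (r>0 drops 1)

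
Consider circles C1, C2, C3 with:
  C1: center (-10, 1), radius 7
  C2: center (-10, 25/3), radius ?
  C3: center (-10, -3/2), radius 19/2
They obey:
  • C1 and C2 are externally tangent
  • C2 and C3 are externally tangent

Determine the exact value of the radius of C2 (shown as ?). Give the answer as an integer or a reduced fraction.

1. [ext C1·C2]  r_C2² + 14r_C2 − 43/9 = 0  ⇒  r_C2 = 1/3 (r>0 drops 1)
2. [ext C2·C3]  r_C2² + 19r_C2 − 58/9 = 0  ⇒  r_C2 = 1/3 (r>0 drops 1)

1/3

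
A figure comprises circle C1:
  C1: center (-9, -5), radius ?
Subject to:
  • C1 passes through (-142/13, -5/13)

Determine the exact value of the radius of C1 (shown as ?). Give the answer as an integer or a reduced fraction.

1. [C1∋P]  r_C1² − 25 = 0  ⇒  r_C1 = 5 (r>0 drops 1)

5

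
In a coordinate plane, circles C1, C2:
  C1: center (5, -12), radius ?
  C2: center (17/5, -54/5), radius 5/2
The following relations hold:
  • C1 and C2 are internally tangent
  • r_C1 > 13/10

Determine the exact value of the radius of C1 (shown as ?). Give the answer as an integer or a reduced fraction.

1. [int C1,C2]  r_C1² − 5r_C1 + 9/4 = 0  ⇒  r_C1 = 1/2 or 9/2
2. given r_C1 > 13/10: keep 9/2

9/2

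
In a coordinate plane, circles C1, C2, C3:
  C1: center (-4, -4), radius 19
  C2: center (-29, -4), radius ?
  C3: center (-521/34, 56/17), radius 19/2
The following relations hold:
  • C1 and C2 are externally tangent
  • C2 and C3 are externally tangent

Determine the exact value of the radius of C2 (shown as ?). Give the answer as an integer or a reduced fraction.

6

1. [ext C1·C2]  r_C2² + 38r_C2 − 264 = 0  ⇒  r_C2 = 6 (r>0 drops 1)
2. [ext C2·C3]  r_C2² + 19r_C2 − 150 = 0  ⇒  r_C2 = 6 (r>0 drops 1)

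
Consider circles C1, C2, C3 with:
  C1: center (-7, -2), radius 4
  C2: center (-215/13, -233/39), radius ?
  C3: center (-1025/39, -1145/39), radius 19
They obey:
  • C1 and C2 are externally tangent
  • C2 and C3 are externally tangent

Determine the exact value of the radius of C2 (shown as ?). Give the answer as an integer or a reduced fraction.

19/3

1. [ext C1·C2]  r_C2² + 8r_C2 − 817/9 = 0  ⇒  r_C2 = 19/3 (r>0 drops 1)
2. [ext C2·C3]  r_C2² + 38r_C2 − 2527/9 = 0  ⇒  r_C2 = 19/3 (r>0 drops 1)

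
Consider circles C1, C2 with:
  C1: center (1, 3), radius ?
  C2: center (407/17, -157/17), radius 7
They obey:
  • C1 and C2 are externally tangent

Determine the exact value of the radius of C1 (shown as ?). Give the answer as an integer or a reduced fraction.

1. [ext C1·C2]  r_C1² + 14r_C1 − 627 = 0  ⇒  r_C1 = 19 (r>0 drops 1)

19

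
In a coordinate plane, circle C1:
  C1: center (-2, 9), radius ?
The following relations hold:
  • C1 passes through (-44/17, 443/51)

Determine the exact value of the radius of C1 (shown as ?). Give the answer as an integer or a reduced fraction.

2/3

1. [C1∋P]  r_C1² − 4/9 = 0  ⇒  r_C1 = 2/3 (r>0 drops 1)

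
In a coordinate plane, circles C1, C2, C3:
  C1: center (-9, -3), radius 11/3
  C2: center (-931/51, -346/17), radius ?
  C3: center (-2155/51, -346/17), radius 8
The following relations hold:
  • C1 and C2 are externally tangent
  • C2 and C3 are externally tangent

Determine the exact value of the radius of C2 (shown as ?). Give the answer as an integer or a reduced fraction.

16

1. [ext C1·C2]  r_C2² + (22/3)r_C2 − 1120/3 = 0  ⇒  r_C2 = 16 (r>0 drops 1)
2. [ext C2·C3]  r_C2² + 16r_C2 − 512 = 0  ⇒  r_C2 = 16 (r>0 drops 1)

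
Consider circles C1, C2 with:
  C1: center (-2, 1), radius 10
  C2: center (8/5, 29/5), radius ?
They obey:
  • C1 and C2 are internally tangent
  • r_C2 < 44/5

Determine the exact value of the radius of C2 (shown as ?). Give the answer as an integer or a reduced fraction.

1. [int C1,C2]  r_C2² − 20r_C2 + 64 = 0  ⇒  r_C2 = 4 or 16
2. given r_C2 < 44/5: keep 4

4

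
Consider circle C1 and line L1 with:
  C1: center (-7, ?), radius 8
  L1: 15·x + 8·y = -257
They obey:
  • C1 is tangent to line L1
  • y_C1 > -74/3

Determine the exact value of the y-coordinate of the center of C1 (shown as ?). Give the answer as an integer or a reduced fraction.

1. [C1‖L1]  y_C1² + 38y_C1 + 72 = 0  ⇒  y_C1 = -36 or -2
2. given y_C1 > -74/3: keep -2

-2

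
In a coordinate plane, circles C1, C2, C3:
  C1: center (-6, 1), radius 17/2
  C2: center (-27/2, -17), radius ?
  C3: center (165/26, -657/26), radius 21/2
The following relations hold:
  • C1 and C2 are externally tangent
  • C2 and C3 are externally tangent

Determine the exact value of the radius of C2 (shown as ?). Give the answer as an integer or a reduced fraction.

1. [ext C1·C2]  r_C2² + 17r_C2 − 308 = 0  ⇒  r_C2 = 11 (r>0 drops 1)
2. [ext C2·C3]  r_C2² + 21r_C2 − 352 = 0  ⇒  r_C2 = 11 (r>0 drops 1)

11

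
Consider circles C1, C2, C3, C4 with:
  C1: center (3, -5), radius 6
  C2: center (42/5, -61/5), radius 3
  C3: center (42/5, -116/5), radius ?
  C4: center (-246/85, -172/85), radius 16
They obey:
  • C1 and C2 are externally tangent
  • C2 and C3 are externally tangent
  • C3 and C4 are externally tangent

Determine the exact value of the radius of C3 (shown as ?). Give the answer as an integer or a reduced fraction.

8

1. [ext C2·C3]  r_C3² + 6r_C3 − 112 = 0  ⇒  r_C3 = 8 (r>0 drops 1)
2. [ext C3·C4]  r_C3² + 32r_C3 − 320 = 0  ⇒  r_C3 = 8 (r>0 drops 1)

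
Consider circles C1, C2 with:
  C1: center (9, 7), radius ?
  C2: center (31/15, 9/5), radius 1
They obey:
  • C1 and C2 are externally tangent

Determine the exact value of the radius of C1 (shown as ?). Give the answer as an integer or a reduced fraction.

23/3

1. [ext C1·C2]  r_C1² + 2r_C1 − 667/9 = 0  ⇒  r_C1 = 23/3 (r>0 drops 1)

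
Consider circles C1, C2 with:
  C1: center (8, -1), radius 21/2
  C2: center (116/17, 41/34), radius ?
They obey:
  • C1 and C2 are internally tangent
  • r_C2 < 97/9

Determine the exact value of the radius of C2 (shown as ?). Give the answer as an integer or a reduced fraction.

1. [int C1,C2]  r_C2² − 21r_C2 + 104 = 0  ⇒  r_C2 = 8 or 13
2. given r_C2 < 97/9: keep 8

8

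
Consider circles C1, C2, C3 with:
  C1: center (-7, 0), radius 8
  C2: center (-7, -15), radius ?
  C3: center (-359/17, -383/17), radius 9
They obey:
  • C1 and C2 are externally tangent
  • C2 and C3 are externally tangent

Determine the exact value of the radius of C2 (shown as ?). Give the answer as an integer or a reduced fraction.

1. [ext C1·C2]  r_C2² + 16r_C2 − 161 = 0  ⇒  r_C2 = 7 (r>0 drops 1)
2. [ext C2·C3]  r_C2² + 18r_C2 − 175 = 0  ⇒  r_C2 = 7 (r>0 drops 1)

7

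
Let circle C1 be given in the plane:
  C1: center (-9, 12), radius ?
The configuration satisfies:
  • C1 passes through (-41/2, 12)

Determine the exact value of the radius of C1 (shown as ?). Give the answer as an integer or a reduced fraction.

1. [C1∋P]  r_C1² − 529/4 = 0  ⇒  r_C1 = 23/2 (r>0 drops 1)

23/2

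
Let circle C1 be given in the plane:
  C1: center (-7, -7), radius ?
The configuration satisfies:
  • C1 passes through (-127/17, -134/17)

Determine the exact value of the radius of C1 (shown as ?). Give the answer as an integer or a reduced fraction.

1. [C1∋P]  r_C1² − 1 = 0  ⇒  r_C1 = 1 (r>0 drops 1)

1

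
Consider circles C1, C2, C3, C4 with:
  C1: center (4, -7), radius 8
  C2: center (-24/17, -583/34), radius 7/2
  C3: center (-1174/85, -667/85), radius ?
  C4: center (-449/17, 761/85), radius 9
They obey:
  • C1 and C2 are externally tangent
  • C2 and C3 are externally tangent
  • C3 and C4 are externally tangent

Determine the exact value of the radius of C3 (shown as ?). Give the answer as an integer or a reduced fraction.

12

1. [ext C2·C3]  r_C3² + 7r_C3 − 228 = 0  ⇒  r_C3 = 12 (r>0 drops 1)
2. [ext C3·C4]  r_C3² + 18r_C3 − 360 = 0  ⇒  r_C3 = 12 (r>0 drops 1)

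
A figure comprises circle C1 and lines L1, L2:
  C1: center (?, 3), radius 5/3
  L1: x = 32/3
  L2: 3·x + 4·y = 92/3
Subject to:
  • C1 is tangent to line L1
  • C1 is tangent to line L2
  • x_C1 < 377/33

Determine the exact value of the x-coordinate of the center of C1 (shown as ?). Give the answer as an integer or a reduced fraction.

1. [C1‖L1]  x_C1² − (64/3)x_C1 + 111 = 0  ⇒  x_C1 = 9 or 37/3
2. [C1‖L2]  x_C1² − (112/9)x_C1 + 31 = 0  ⇒  x_C1 = 31/9 or 9

9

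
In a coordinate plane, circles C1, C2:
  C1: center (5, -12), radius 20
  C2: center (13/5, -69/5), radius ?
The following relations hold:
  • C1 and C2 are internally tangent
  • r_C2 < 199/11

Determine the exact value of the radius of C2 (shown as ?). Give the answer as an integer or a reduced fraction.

17

1. [int C1,C2]  r_C2² − 40r_C2 + 391 = 0  ⇒  r_C2 = 17 or 23
2. given r_C2 < 199/11: keep 17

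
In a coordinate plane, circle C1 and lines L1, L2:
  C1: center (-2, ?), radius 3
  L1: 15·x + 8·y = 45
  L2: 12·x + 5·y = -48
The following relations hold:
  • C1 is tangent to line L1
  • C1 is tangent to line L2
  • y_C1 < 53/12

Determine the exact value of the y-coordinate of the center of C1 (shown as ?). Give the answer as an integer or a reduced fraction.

1. [C1‖L1]  y_C1² − (75/4)y_C1 + 189/4 = 0  ⇒  y_C1 = 3 or 63/4
2. [C1‖L2]  y_C1² + (48/5)y_C1 − 189/5 = 0  ⇒  y_C1 = -63/5 or 3

3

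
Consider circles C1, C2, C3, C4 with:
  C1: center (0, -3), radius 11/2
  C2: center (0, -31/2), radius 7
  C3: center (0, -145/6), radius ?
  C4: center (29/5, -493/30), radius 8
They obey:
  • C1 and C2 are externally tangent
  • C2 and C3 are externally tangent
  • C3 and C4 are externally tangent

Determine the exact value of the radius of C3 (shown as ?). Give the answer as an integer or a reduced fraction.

5/3

1. [ext C2·C3]  r_C3² + 14r_C3 − 235/9 = 0  ⇒  r_C3 = 5/3 (r>0 drops 1)
2. [ext C3·C4]  r_C3² + 16r_C3 − 265/9 = 0  ⇒  r_C3 = 5/3 (r>0 drops 1)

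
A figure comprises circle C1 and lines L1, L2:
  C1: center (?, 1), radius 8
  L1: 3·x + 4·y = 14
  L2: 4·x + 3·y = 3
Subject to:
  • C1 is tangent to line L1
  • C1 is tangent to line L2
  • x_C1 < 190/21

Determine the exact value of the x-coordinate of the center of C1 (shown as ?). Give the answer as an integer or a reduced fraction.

-10

1. [C1‖L1]  x_C1² − (20/3)x_C1 − 500/3 = 0  ⇒  x_C1 = -10 or 50/3
2. [C1‖L2]  x_C1² − 100 = 0  ⇒  x_C1 = -10 or 10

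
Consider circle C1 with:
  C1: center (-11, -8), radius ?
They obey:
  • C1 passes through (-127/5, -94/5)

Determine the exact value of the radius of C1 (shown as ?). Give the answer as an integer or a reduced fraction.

1. [C1∋P]  r_C1² − 324 = 0  ⇒  r_C1 = 18 (r>0 drops 1)

18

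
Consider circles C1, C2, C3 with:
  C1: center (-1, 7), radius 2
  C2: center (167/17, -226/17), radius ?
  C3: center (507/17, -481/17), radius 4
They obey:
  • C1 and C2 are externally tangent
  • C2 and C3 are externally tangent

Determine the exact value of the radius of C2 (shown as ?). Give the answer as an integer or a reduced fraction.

1. [ext C1·C2]  r_C2² + 4r_C2 − 525 = 0  ⇒  r_C2 = 21 (r>0 drops 1)
2. [ext C2·C3]  r_C2² + 8r_C2 − 609 = 0  ⇒  r_C2 = 21 (r>0 drops 1)

21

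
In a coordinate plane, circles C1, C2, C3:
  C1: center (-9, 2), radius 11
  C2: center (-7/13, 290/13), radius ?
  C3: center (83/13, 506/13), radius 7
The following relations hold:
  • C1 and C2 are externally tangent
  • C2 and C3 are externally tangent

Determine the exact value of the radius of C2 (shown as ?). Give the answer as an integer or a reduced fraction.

1. [ext C1·C2]  r_C2² + 22r_C2 − 363 = 0  ⇒  r_C2 = 11 (r>0 drops 1)
2. [ext C2·C3]  r_C2² + 14r_C2 − 275 = 0  ⇒  r_C2 = 11 (r>0 drops 1)

11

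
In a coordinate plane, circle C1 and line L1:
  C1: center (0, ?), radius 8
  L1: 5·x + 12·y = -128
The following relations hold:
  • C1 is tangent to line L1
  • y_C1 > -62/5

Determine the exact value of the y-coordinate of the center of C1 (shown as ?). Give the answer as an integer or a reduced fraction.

1. [C1‖L1]  y_C1² + (64/3)y_C1 + 116/3 = 0  ⇒  y_C1 = -58/3 or -2
2. given y_C1 > -62/5: keep -2

-2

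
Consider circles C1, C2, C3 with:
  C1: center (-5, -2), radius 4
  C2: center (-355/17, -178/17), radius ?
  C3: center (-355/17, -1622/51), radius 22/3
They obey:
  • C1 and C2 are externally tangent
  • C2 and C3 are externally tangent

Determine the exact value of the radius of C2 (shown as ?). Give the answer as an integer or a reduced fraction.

1. [ext C1·C2]  r_C2² + 8r_C2 − 308 = 0  ⇒  r_C2 = 14 (r>0 drops 1)
2. [ext C2·C3]  r_C2² + (44/3)r_C2 − 1204/3 = 0  ⇒  r_C2 = 14 (r>0 drops 1)

14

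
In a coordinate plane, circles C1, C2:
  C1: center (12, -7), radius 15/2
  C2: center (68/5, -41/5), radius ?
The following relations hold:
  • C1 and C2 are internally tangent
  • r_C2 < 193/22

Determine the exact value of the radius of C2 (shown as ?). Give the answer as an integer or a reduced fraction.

1. [int C1,C2]  r_C2² − 15r_C2 + 209/4 = 0  ⇒  r_C2 = 11/2 or 19/2
2. given r_C2 < 193/22: keep 11/2

11/2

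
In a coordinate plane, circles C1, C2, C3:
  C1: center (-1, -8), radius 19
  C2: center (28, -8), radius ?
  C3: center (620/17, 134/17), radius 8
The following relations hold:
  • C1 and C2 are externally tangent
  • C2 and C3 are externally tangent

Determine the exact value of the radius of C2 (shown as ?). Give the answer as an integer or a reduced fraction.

1. [ext C1·C2]  r_C2² + 38r_C2 − 480 = 0  ⇒  r_C2 = 10 (r>0 drops 1)
2. [ext C2·C3]  r_C2² + 16r_C2 − 260 = 0  ⇒  r_C2 = 10 (r>0 drops 1)

10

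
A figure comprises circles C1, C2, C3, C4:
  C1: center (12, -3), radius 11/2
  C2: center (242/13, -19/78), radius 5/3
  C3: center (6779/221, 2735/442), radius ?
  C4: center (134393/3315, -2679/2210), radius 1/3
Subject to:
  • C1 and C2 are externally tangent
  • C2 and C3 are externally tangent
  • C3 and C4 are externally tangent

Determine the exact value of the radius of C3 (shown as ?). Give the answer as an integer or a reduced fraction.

1. [ext C2·C3]  r_C3² + (10/3)r_C3 − 184 = 0  ⇒  r_C3 = 12 (r>0 drops 1)
2. [ext C3·C4]  r_C3² + (2/3)r_C3 − 152 = 0  ⇒  r_C3 = 12 (r>0 drops 1)

12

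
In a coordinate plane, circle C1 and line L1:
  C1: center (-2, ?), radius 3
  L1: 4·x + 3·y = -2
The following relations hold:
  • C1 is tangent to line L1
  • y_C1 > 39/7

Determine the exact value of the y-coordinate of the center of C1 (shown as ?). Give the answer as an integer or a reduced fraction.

1. [C1‖L1]  y_C1² − 4y_C1 − 21 = 0  ⇒  y_C1 = -3 or 7
2. given y_C1 > 39/7: keep 7

7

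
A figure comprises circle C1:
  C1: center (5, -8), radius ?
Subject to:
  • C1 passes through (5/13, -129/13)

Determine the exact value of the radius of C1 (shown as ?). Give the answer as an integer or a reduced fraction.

5

1. [C1∋P]  r_C1² − 25 = 0  ⇒  r_C1 = 5 (r>0 drops 1)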